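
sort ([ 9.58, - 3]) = [ - 3,9.58 ]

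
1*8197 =8197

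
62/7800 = 31/3900 = 0.01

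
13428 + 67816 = 81244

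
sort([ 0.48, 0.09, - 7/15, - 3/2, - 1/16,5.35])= [ - 3/2, - 7/15,-1/16, 0.09, 0.48,5.35] 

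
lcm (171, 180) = 3420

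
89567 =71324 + 18243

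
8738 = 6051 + 2687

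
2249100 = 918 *2450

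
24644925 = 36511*675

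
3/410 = 3/410 = 0.01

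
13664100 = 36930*370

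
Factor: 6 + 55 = 61  =  61^1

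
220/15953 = 220/15953 = 0.01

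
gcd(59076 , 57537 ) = 27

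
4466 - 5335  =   - 869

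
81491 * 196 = 15972236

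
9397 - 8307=1090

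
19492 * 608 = 11851136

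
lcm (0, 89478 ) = 0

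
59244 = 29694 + 29550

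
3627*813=2948751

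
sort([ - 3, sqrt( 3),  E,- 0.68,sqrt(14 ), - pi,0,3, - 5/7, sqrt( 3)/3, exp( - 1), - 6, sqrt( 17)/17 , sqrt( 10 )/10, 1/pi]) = [ - 6, - pi,-3, - 5/7,-0.68 , 0,sqrt( 17 )/17,sqrt( 10 )/10,1/pi, exp( - 1), sqrt( 3 ) /3, sqrt (3 ), E, 3,sqrt (14)]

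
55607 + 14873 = 70480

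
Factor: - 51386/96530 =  - 25693/48265 = - 5^( - 1) * 7^( - 2)* 197^(-1) * 25693^1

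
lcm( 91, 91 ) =91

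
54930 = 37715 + 17215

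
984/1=984 =984.00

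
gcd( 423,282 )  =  141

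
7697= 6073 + 1624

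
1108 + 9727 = 10835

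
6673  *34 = 226882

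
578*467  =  269926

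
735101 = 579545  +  155556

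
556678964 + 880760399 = 1437439363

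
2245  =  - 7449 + 9694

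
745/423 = 1  +  322/423  =  1.76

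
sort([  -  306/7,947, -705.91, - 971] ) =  [ - 971,- 705.91,-306/7,947]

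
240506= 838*287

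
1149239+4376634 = 5525873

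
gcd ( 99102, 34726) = 2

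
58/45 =58/45 = 1.29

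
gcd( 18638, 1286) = 2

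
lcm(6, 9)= 18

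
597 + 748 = 1345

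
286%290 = 286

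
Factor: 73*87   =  3^1* 29^1 * 73^1 = 6351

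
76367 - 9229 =67138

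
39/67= 39/67 = 0.58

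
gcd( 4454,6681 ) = 2227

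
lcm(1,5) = 5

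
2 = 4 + -2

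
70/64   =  35/32=1.09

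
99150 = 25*3966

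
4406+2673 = 7079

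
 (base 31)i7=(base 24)ND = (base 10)565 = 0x235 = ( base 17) 1G4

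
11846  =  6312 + 5534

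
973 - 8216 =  - 7243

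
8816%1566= 986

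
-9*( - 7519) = 67671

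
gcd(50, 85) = 5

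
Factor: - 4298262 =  - 2^1*3^1*487^1 * 1471^1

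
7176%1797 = 1785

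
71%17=3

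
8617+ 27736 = 36353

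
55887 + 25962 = 81849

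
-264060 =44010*(-6)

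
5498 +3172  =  8670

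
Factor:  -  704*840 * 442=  - 2^10*3^1*5^1*7^1*11^1 *13^1*17^1 = - 261381120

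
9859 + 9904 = 19763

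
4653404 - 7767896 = - 3114492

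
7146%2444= 2258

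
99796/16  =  24949/4 = 6237.25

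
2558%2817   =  2558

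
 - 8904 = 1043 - 9947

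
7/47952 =7/47952 = 0.00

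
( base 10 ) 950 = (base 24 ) 1FE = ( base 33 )SQ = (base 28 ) 15q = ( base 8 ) 1666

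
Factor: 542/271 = 2^1=2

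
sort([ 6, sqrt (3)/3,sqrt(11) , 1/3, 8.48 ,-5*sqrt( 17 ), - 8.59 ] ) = [ - 5*sqrt(17),- 8.59, 1/3,sqrt( 3) /3,sqrt(11 ),6,8.48 ]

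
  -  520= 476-996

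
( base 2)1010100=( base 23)3f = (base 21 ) 40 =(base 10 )84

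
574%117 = 106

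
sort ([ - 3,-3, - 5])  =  [ - 5, - 3,- 3]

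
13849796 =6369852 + 7479944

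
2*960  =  1920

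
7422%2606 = 2210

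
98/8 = 12+1/4= 12.25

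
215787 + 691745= 907532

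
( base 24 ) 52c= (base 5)43230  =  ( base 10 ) 2940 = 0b101101111100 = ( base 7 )11400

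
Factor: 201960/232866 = 660/761 = 2^2*3^1*5^1*11^1*761^( - 1 ) 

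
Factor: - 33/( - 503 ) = 3^1*11^1 *503^(-1)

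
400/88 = 4  +  6/11 = 4.55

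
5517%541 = 107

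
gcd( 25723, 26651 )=29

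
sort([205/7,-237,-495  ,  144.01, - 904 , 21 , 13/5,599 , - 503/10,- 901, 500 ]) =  [-904, - 901,  -  495  ,-237, - 503/10,13/5,21, 205/7, 144.01, 500, 599 ] 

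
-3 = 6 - 9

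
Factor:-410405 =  - 5^1*79^1*1039^1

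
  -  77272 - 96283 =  - 173555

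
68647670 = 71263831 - 2616161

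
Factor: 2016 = 2^5*3^2*7^1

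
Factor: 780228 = 2^2*3^2*21673^1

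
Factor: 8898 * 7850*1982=2^3*3^1*5^2*157^1*991^1*1483^1 = 138441312600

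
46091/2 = 23045 + 1/2 = 23045.50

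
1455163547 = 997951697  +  457211850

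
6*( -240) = - 1440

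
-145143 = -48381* 3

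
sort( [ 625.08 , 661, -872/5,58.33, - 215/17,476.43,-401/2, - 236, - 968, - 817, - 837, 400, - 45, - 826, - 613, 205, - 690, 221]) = [-968 , - 837 , - 826, - 817, - 690,  -  613, - 236, - 401/2, - 872/5,-45, - 215/17, 58.33, 205,221,400,476.43, 625.08,661 ] 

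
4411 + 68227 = 72638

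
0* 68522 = 0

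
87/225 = 29/75=0.39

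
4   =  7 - 3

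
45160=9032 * 5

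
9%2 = 1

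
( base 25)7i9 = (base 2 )1001011100010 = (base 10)4834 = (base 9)6561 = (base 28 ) 64I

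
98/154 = 7/11 = 0.64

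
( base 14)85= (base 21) 5C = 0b1110101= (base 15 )7C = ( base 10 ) 117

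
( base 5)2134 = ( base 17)105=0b100100110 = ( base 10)294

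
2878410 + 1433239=4311649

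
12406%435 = 226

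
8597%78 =17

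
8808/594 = 1468/99=14.83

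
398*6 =2388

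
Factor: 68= 2^2*  17^1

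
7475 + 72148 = 79623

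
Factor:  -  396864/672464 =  -36/61= - 2^2*3^2*61^ ( - 1) 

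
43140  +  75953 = 119093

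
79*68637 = 5422323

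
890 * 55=48950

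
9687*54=523098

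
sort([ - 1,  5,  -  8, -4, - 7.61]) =[ - 8, - 7.61 , - 4, - 1,5] 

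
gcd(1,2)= 1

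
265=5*53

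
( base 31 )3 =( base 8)3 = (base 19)3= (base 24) 3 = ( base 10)3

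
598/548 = 1+25/274 = 1.09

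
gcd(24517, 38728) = 1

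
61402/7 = 61402/7 = 8771.71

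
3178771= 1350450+1828321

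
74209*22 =1632598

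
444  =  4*111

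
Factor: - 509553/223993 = - 3^2*7^( - 1 )*2909^( - 1 )*5147^1 = - 46323/20363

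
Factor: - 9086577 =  - 3^1 * 179^1*16921^1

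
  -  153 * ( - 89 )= 13617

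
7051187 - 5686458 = 1364729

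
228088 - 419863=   -  191775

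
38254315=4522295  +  33732020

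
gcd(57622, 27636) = 94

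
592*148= 87616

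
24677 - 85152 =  - 60475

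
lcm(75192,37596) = 75192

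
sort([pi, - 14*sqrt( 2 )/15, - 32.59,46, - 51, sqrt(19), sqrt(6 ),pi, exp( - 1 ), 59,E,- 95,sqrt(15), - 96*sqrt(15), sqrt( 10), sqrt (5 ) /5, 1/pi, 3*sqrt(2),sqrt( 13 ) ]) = [ - 96*sqrt(15 ),  -  95, - 51, - 32.59, - 14 * sqrt( 2) /15, 1/pi, exp( - 1 ),sqrt (5 )/5 , sqrt( 6), E,pi,pi,sqrt(10), sqrt( 13 ),sqrt ( 15 ), 3*sqrt(2 ), sqrt(19 ), 46 , 59 ]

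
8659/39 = 222  +  1/39 = 222.03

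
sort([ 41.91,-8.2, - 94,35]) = [ - 94,-8.2, 35, 41.91 ]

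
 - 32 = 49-81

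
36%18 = 0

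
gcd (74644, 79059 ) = 1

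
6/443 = 6/443= 0.01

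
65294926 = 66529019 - 1234093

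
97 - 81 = 16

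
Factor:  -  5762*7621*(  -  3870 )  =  169940221740 = 2^2 * 3^2 *5^1*43^2*67^1*7621^1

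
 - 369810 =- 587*630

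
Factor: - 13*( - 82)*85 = 90610 = 2^1*5^1*13^1*17^1 *41^1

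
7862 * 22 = 172964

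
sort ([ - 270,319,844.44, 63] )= [ - 270,63,319,844.44] 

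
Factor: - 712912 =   -  2^4*17^1 * 2621^1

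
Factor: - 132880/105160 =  - 2^1*151^1*239^(- 1) = - 302/239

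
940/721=940/721 =1.30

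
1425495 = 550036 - -875459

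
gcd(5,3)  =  1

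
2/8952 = 1/4476=0.00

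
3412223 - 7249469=-3837246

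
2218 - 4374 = -2156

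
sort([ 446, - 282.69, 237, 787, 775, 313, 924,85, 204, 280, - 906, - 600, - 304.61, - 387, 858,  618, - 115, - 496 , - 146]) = [ - 906, - 600, - 496, -387,-304.61, - 282.69, - 146,-115,85,204,237,280, 313, 446 , 618, 775, 787,858, 924 ] 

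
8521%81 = 16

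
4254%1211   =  621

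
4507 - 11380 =  -  6873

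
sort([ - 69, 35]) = [-69,35]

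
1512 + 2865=4377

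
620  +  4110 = 4730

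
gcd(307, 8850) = 1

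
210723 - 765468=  - 554745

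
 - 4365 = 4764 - 9129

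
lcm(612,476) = 4284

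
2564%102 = 14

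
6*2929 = 17574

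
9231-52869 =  - 43638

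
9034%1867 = 1566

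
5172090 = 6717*770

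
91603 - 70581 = 21022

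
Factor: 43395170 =2^1*5^1*7^1*13^1* 43^1*1109^1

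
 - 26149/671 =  - 26149/671 = -  38.97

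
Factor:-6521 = - 6521^1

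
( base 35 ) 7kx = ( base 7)36065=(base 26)dk0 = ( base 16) 245c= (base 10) 9308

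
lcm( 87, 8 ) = 696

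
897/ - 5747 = -897/5747=- 0.16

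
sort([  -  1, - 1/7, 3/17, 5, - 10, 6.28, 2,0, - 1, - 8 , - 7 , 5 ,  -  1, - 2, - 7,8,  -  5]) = [ - 10, - 8, - 7, - 7,-5, - 2,- 1,-1, - 1, - 1/7, 0, 3/17,2, 5,5,6.28,8]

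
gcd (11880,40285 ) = 5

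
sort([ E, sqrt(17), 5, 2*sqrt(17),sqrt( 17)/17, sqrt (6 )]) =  [sqrt( 17)/17,sqrt( 6), E,sqrt ( 17),5 , 2*sqrt( 17)]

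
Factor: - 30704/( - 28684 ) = 76/71 = 2^2 * 19^1 *71^( - 1 )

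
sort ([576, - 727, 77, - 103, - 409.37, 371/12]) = [  -  727, - 409.37, -103,371/12,77,576]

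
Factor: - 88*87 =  - 2^3*3^1*11^1*29^1 = - 7656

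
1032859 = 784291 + 248568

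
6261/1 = 6261 = 6261.00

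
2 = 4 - 2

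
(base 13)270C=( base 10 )5589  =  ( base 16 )15d5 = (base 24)9GL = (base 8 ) 12725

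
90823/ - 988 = -92 + 73/988  =  -91.93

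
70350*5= 351750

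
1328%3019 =1328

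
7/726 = 7/726 = 0.01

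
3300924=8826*374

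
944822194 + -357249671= 587572523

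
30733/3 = 30733/3 = 10244.33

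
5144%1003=129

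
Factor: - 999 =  - 3^3*37^1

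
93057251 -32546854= 60510397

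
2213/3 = 2213/3  =  737.67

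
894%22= 14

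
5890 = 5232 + 658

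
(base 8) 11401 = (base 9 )6605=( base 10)4865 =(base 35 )3Y0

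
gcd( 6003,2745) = 9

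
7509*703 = 5278827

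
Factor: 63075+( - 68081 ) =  - 5006 = - 2^1 *2503^1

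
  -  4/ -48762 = 2/24381= 0.00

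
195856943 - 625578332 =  - 429721389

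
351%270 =81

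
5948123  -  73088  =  5875035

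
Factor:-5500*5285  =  -2^2*5^4 *7^1*11^1*151^1 = - 29067500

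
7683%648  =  555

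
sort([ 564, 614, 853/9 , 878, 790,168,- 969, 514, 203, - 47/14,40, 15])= [ - 969, - 47/14,  15, 40, 853/9, 168, 203,514, 564,614, 790, 878]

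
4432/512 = 277/32 = 8.66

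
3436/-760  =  -5 + 91/190 = - 4.52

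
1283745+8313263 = 9597008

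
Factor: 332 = 2^2*83^1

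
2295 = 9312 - 7017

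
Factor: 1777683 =3^1*592561^1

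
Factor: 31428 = 2^2 * 3^4 * 97^1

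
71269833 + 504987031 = 576256864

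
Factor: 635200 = 2^6*5^2*397^1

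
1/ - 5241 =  - 1/5241 = -  0.00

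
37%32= 5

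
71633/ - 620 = -71633/620 = - 115.54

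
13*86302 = 1121926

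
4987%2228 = 531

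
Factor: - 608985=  - 3^3*5^1*13^1 * 347^1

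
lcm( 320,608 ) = 6080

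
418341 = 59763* 7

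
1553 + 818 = 2371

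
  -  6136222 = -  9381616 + 3245394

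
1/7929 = 1/7929 = 0.00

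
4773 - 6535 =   -  1762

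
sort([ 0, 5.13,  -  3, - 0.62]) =[-3,-0.62,0 , 5.13 ] 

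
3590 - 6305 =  - 2715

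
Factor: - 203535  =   - 3^2*5^1*4523^1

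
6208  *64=397312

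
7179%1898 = 1485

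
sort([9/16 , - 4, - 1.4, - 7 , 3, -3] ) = [ - 7, - 4, - 3, -1.4 , 9/16,  3 ]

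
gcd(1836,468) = 36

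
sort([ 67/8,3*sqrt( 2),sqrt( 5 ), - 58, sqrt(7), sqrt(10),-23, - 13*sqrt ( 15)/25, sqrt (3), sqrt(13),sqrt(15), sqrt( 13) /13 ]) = [ - 58, - 23, - 13*sqrt( 15 ) /25, sqrt ( 13)/13, sqrt( 3 ),  sqrt(5 ) , sqrt( 7), sqrt( 10),  sqrt( 13) , sqrt( 15 ),3*sqrt(2 ),67/8 ]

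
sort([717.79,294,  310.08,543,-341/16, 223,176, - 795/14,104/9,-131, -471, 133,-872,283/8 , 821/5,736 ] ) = [ - 872 , - 471, - 131, - 795/14, - 341/16, 104/9,283/8,133,821/5,176,223, 294,310.08,543 , 717.79,736]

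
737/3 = 245+2/3 = 245.67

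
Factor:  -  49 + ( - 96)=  -5^1*29^1=- 145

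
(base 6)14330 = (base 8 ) 4356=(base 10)2286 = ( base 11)1799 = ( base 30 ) 2g6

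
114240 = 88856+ 25384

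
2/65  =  2/65 =0.03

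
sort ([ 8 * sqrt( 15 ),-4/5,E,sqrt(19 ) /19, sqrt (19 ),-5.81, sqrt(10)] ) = [ - 5.81, - 4/5,sqrt( 19)/19,  E, sqrt (10),sqrt(19), 8*sqrt( 15 )] 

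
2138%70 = 38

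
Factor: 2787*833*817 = 1896723507  =  3^1  *  7^2*17^1 *19^1*43^1*929^1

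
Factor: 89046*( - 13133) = -2^1*3^3*17^1*23^1*97^1*571^1 = - 1169441118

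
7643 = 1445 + 6198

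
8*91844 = 734752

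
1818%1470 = 348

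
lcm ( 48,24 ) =48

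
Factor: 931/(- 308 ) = -133/44 = -  2^( - 2 ) * 7^1*11^(-1 )*19^1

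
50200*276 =13855200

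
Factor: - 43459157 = -7^1  *  17^1*173^1*2111^1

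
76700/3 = 25566 + 2/3= 25566.67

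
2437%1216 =5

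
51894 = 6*8649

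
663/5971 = 663/5971 = 0.11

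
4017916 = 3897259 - -120657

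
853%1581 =853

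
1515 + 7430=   8945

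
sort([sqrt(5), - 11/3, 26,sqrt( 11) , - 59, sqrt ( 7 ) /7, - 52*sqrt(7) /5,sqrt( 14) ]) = [ - 59,-52*sqrt( 7) /5, - 11/3, sqrt( 7)/7,sqrt( 5 ), sqrt( 11),sqrt( 14), 26 ]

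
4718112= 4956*952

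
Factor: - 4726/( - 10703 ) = 2^1*7^( - 1)*11^ ( - 1 )*17^1=34/77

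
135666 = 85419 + 50247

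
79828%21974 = 13906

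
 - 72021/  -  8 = 9002 + 5/8= 9002.62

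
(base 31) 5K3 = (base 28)6po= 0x1534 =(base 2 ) 1010100110100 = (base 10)5428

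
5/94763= 5/94763 = 0.00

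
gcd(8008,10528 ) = 56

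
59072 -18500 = 40572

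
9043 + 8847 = 17890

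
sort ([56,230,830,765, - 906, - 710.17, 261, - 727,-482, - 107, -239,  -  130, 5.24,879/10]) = [ - 906,  -  727,-710.17,-482, - 239, - 130, -107, 5.24, 56, 879/10,230,  261,765,830]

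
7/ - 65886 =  - 7/65886 = - 0.00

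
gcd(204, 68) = 68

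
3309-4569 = -1260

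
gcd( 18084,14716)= 4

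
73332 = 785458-712126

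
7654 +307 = 7961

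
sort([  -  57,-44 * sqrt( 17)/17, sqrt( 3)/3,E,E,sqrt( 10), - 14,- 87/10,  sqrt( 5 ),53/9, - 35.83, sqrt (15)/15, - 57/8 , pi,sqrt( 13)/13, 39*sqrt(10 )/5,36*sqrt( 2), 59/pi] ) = [-57, - 35.83, - 14,-44 * sqrt( 17 ) /17, - 87/10, - 57/8, sqrt( 15)/15, sqrt(13)/13,sqrt ( 3) /3 , sqrt( 5),E,E,pi, sqrt( 10),53/9,59/pi, 39*sqrt( 10 ) /5,36 * sqrt( 2)]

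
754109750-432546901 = 321562849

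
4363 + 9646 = 14009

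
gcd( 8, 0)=8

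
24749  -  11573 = 13176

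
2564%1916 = 648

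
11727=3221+8506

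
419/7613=419/7613 = 0.06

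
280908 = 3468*81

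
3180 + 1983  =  5163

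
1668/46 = 834/23=36.26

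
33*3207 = 105831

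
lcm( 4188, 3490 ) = 20940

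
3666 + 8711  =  12377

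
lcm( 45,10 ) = 90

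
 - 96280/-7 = 13754 + 2/7=13754.29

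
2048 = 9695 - 7647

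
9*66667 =600003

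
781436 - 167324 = 614112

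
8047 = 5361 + 2686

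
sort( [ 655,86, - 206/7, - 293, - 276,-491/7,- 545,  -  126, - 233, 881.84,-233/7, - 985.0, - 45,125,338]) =[ - 985.0 , - 545,-293, - 276,-233, -126, - 491/7, - 45, - 233/7, - 206/7, 86,  125  ,  338,655 , 881.84]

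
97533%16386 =15603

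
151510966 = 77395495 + 74115471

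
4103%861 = 659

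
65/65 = 1 = 1.00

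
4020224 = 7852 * 512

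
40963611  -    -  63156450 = 104120061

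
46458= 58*801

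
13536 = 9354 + 4182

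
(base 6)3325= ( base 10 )773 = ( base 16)305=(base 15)368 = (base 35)M3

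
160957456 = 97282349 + 63675107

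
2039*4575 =9328425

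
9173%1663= 858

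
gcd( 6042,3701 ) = 1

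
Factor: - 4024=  - 2^3*503^1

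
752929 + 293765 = 1046694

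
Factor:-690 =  - 2^1*3^1*5^1*23^1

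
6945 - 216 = 6729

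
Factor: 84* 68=2^4*3^1*7^1 * 17^1 = 5712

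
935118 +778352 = 1713470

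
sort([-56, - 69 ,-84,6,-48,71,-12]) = [  -  84,-69, -56, - 48, - 12,6,  71 ]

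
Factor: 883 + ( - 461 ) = 422 =2^1 * 211^1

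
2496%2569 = 2496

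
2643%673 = 624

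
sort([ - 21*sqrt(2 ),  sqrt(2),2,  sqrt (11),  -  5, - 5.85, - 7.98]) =[-21*sqrt(2 ), - 7.98, - 5.85,-5, sqrt( 2), 2, sqrt( 11) ]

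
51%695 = 51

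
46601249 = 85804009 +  - 39202760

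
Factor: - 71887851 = -3^3*7^2 *67^1*811^1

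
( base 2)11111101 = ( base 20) CD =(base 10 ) 253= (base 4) 3331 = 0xFD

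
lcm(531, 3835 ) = 34515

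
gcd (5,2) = 1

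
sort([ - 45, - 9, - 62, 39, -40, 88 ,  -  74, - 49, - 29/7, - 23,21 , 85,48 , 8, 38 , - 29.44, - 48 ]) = [ - 74,  -  62, - 49, - 48, - 45,-40 , - 29.44,- 23 ,-9, - 29/7,8,21  ,  38,39, 48, 85,88 ]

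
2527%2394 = 133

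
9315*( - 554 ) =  - 5160510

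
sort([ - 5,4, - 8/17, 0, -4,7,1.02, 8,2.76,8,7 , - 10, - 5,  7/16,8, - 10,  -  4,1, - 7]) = [ - 10, - 10, - 7, - 5, - 5, - 4, - 4 , - 8/17,0, 7/16 , 1, 1.02,2.76, 4,7,  7,8,8, 8] 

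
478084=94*5086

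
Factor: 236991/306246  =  2^( - 1 )*43^( - 1)*197^1*401^1*1187^( - 1) = 78997/102082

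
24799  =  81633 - 56834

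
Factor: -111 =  - 3^1*37^1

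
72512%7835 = 1997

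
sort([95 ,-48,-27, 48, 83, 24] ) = [  -  48,-27, 24, 48,83  ,  95]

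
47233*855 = 40384215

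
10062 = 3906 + 6156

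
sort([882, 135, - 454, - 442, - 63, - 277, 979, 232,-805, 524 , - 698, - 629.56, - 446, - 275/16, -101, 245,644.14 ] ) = [ - 805, - 698, -629.56, - 454, - 446,-442, - 277,- 101, - 63 , - 275/16  ,  135, 232,  245, 524, 644.14,882,979]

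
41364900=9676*4275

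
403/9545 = 403/9545= 0.04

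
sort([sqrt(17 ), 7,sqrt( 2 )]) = [ sqrt ( 2), sqrt( 17), 7]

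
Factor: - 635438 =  -2^1 * 31^1 * 37^1 * 277^1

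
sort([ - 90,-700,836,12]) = [-700, - 90,12,836]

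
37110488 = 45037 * 824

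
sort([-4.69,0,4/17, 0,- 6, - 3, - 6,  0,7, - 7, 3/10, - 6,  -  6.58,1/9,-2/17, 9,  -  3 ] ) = [ - 7, - 6.58, -6,- 6 ,-6, - 4.69, - 3, - 3, - 2/17, 0  ,  0,0, 1/9, 4/17, 3/10,7, 9]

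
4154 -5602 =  - 1448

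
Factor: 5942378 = 2^1*13^2*17581^1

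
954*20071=19147734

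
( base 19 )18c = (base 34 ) ff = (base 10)525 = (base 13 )315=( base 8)1015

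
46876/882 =53 + 65/441 = 53.15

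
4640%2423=2217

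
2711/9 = 2711/9   =  301.22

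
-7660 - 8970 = -16630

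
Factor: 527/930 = 17/30  =  2^( - 1) * 3^(  -  1)*5^(  -  1)*17^1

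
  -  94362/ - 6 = 15727  +  0/1=15727.00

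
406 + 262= 668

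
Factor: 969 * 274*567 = 2^1*3^5*7^1*17^1*19^1*137^1 = 150541902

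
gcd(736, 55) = 1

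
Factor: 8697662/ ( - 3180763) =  - 2^1*59^1*653^( - 1 )*4871^( - 1)*73709^1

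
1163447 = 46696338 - 45532891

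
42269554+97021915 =139291469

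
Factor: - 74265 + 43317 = -30948  =  -2^2*3^1*2579^1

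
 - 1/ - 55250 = 1/55250 = 0.00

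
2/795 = 2/795 =0.00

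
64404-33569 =30835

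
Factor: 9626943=3^1*163^1*19687^1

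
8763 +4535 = 13298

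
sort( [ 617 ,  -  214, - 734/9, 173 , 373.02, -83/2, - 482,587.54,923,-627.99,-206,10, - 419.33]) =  [ - 627.99, - 482,  -  419.33, - 214,  -  206,-734/9,-83/2,10,173,373.02,587.54, 617, 923 ]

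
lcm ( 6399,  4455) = 351945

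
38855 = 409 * 95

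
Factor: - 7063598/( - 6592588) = 3531799/3296294 = 2^(  -  1) * 31^1*43^( - 1)*59^1*1931^1*38329^( - 1) 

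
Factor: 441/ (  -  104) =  - 2^( - 3)*3^2*7^2 * 13^( - 1 )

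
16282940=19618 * 830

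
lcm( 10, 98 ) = 490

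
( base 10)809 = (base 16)329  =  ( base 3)1002222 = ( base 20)209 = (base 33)oh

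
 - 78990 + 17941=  - 61049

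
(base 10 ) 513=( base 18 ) 1A9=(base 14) 289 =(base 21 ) 139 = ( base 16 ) 201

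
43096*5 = 215480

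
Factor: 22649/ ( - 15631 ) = - 7^( - 2)*71^1 = - 71/49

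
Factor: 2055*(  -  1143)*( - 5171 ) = 12145980915 = 3^3*5^1*127^1 * 137^1*5171^1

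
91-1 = 90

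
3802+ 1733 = 5535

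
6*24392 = 146352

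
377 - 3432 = - 3055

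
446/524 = 223/262 = 0.85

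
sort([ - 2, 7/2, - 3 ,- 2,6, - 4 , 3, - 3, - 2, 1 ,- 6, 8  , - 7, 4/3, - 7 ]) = [ - 7, - 7, - 6, - 4, - 3, - 3, - 2, - 2, - 2, 1,4/3,  3, 7/2, 6 , 8]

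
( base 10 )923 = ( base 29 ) 12o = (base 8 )1633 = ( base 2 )1110011011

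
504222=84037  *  6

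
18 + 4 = 22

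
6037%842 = 143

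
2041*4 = 8164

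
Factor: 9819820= 2^2*5^1*490991^1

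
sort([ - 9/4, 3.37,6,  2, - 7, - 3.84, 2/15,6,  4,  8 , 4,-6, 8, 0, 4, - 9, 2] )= [ - 9,  -  7, - 6,-3.84, -9/4,  0, 2/15,  2, 2 , 3.37,4, 4,4,6,6,8, 8 ] 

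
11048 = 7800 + 3248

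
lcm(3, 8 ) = 24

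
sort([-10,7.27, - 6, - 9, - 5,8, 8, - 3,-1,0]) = [ - 10,-9, - 6, - 5,-3, - 1, 0,7.27,8, 8]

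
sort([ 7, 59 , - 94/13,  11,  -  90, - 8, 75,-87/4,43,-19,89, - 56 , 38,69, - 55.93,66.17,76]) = [ - 90, - 56,  -  55.93, - 87/4, - 19, - 8, - 94/13, 7 , 11, 38, 43,59 , 66.17,69 , 75, 76,89]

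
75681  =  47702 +27979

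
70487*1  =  70487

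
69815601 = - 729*( - 95769) 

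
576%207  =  162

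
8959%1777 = 74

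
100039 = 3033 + 97006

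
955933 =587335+368598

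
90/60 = 1 + 1/2 = 1.50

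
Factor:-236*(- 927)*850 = 185956200 = 2^3 *3^2*5^2*17^1*59^1*103^1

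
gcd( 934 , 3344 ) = 2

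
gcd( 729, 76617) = 9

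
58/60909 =58/60909 = 0.00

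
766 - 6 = 760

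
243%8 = 3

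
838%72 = 46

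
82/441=82/441 = 0.19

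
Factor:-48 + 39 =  - 9 = - 3^2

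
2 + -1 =1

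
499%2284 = 499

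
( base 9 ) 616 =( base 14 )27B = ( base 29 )H8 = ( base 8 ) 765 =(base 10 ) 501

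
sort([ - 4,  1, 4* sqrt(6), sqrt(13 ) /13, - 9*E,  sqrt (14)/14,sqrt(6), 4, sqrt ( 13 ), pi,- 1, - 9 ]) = [ - 9*E, - 9, - 4,-1, sqrt(14 ) /14, sqrt ( 13)/13, 1, sqrt( 6 ), pi,sqrt( 13), 4, 4*sqrt(6)]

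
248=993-745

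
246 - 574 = - 328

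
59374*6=356244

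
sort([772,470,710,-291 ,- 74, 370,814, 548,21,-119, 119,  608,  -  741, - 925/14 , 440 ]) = [-741,-291, - 119, - 74, - 925/14,  21, 119, 370, 440,470, 548,608,  710, 772,  814 ] 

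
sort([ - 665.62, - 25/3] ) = [ - 665.62,-25/3] 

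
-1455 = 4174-5629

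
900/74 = 450/37  =  12.16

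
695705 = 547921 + 147784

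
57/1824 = 1/32 = 0.03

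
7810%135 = 115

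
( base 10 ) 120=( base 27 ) 4c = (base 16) 78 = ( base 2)1111000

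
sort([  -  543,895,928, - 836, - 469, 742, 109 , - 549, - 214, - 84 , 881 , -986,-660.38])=[ - 986, - 836, - 660.38, - 549,-543, - 469, - 214, - 84,109,742,881, 895, 928]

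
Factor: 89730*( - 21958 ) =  - 1970291340 = - 2^2*3^2*5^1*997^1 * 10979^1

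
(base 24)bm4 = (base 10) 6868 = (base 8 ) 15324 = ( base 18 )133A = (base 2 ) 1101011010100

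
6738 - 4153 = 2585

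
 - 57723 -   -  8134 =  - 49589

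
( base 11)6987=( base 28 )bje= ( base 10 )9170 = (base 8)21722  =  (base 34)7vo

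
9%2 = 1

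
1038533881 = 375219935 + 663313946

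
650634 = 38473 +612161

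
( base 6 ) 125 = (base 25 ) 23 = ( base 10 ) 53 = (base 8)65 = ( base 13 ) 41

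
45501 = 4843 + 40658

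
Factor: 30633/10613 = 3^1 *10211^1 * 10613^ ( - 1) 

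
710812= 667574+43238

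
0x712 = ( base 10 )1810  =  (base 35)1gp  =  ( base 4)130102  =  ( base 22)3G6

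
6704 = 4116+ 2588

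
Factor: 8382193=61^1*137413^1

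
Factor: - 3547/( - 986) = 2^( - 1)* 17^( - 1)*29^( - 1 )*3547^1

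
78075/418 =186 + 327/418 = 186.78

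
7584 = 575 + 7009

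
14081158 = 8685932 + 5395226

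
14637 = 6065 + 8572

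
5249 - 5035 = 214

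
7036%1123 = 298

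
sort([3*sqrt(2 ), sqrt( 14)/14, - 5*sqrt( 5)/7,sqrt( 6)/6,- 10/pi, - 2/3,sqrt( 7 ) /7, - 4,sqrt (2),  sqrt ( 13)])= [-4, - 10/pi, - 5 * sqrt( 5 )/7, - 2/3, sqrt( 14) /14, sqrt(7) /7 , sqrt( 6)/6, sqrt( 2),  sqrt ( 13),3 * sqrt(2 ) ] 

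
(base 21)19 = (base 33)u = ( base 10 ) 30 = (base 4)132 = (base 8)36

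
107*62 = 6634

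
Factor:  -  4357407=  - 3^1*151^1*9619^1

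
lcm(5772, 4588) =178932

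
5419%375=169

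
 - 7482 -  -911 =  -  6571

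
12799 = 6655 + 6144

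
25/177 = 25/177 = 0.14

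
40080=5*8016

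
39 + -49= - 10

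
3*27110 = 81330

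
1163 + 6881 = 8044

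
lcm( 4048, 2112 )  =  48576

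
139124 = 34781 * 4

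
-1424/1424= -1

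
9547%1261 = 720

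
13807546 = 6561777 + 7245769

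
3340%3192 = 148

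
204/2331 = 68/777 = 0.09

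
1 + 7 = 8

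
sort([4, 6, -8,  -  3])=[ - 8, - 3, 4,6] 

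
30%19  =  11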